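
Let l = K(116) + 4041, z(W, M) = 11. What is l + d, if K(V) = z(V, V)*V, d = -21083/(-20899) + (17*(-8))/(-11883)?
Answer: 77687772326/14608401 ≈ 5318.0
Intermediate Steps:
d = 14904209/14608401 (d = -21083*(-1/20899) - 136*(-1/11883) = 21083/20899 + 8/699 = 14904209/14608401 ≈ 1.0202)
K(V) = 11*V
l = 5317 (l = 11*116 + 4041 = 1276 + 4041 = 5317)
l + d = 5317 + 14904209/14608401 = 77687772326/14608401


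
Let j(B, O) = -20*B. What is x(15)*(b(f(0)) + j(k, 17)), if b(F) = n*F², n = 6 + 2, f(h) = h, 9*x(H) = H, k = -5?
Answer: 500/3 ≈ 166.67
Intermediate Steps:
x(H) = H/9
n = 8
b(F) = 8*F²
x(15)*(b(f(0)) + j(k, 17)) = ((⅑)*15)*(8*0² - 20*(-5)) = 5*(8*0 + 100)/3 = 5*(0 + 100)/3 = (5/3)*100 = 500/3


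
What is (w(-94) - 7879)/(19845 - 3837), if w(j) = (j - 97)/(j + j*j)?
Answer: -68878409/139941936 ≈ -0.49219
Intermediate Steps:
w(j) = (-97 + j)/(j + j²)
(w(-94) - 7879)/(19845 - 3837) = ((-97 - 94)/((-94)*(1 - 94)) - 7879)/(19845 - 3837) = (-1/94*(-191)/(-93) - 7879)/16008 = (-1/94*(-1/93)*(-191) - 7879)*(1/16008) = (-191/8742 - 7879)*(1/16008) = -68878409/8742*1/16008 = -68878409/139941936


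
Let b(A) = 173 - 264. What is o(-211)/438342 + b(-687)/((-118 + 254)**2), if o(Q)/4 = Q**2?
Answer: 1626976271/4053786816 ≈ 0.40135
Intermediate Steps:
b(A) = -91
o(Q) = 4*Q**2
o(-211)/438342 + b(-687)/((-118 + 254)**2) = (4*(-211)**2)/438342 - 91/(-118 + 254)**2 = (4*44521)*(1/438342) - 91/(136**2) = 178084*(1/438342) - 91/18496 = 89042/219171 - 91*1/18496 = 89042/219171 - 91/18496 = 1626976271/4053786816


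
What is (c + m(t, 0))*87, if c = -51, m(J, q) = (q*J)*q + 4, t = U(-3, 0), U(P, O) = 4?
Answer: -4089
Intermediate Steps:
t = 4
m(J, q) = 4 + J*q**2 (m(J, q) = (J*q)*q + 4 = J*q**2 + 4 = 4 + J*q**2)
(c + m(t, 0))*87 = (-51 + (4 + 4*0**2))*87 = (-51 + (4 + 4*0))*87 = (-51 + (4 + 0))*87 = (-51 + 4)*87 = -47*87 = -4089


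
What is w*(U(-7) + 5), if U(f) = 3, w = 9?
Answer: 72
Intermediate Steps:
w*(U(-7) + 5) = 9*(3 + 5) = 9*8 = 72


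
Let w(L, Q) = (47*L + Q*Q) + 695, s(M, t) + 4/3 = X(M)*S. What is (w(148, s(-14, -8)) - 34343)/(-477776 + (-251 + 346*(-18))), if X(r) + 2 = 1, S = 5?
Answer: 239867/4358295 ≈ 0.055037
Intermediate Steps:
X(r) = -1 (X(r) = -2 + 1 = -1)
s(M, t) = -19/3 (s(M, t) = -4/3 - 1*5 = -4/3 - 5 = -19/3)
w(L, Q) = 695 + Q² + 47*L (w(L, Q) = (47*L + Q²) + 695 = (Q² + 47*L) + 695 = 695 + Q² + 47*L)
(w(148, s(-14, -8)) - 34343)/(-477776 + (-251 + 346*(-18))) = ((695 + (-19/3)² + 47*148) - 34343)/(-477776 + (-251 + 346*(-18))) = ((695 + 361/9 + 6956) - 34343)/(-477776 + (-251 - 6228)) = (69220/9 - 34343)/(-477776 - 6479) = -239867/9/(-484255) = -239867/9*(-1/484255) = 239867/4358295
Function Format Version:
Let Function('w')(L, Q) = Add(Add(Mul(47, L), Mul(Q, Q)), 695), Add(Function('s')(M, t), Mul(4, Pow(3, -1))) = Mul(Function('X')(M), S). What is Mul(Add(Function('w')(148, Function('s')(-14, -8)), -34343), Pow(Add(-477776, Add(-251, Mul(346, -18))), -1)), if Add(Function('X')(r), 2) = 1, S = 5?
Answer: Rational(239867, 4358295) ≈ 0.055037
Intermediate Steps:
Function('X')(r) = -1 (Function('X')(r) = Add(-2, 1) = -1)
Function('s')(M, t) = Rational(-19, 3) (Function('s')(M, t) = Add(Rational(-4, 3), Mul(-1, 5)) = Add(Rational(-4, 3), -5) = Rational(-19, 3))
Function('w')(L, Q) = Add(695, Pow(Q, 2), Mul(47, L)) (Function('w')(L, Q) = Add(Add(Mul(47, L), Pow(Q, 2)), 695) = Add(Add(Pow(Q, 2), Mul(47, L)), 695) = Add(695, Pow(Q, 2), Mul(47, L)))
Mul(Add(Function('w')(148, Function('s')(-14, -8)), -34343), Pow(Add(-477776, Add(-251, Mul(346, -18))), -1)) = Mul(Add(Add(695, Pow(Rational(-19, 3), 2), Mul(47, 148)), -34343), Pow(Add(-477776, Add(-251, Mul(346, -18))), -1)) = Mul(Add(Add(695, Rational(361, 9), 6956), -34343), Pow(Add(-477776, Add(-251, -6228)), -1)) = Mul(Add(Rational(69220, 9), -34343), Pow(Add(-477776, -6479), -1)) = Mul(Rational(-239867, 9), Pow(-484255, -1)) = Mul(Rational(-239867, 9), Rational(-1, 484255)) = Rational(239867, 4358295)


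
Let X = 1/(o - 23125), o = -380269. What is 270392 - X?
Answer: 109074510449/403394 ≈ 2.7039e+5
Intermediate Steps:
X = -1/403394 (X = 1/(-380269 - 23125) = 1/(-403394) = -1/403394 ≈ -2.4790e-6)
270392 - X = 270392 - 1*(-1/403394) = 270392 + 1/403394 = 109074510449/403394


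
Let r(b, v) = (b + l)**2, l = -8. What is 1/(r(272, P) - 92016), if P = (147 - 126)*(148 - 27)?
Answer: -1/22320 ≈ -4.4803e-5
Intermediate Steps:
P = 2541 (P = 21*121 = 2541)
r(b, v) = (-8 + b)**2 (r(b, v) = (b - 8)**2 = (-8 + b)**2)
1/(r(272, P) - 92016) = 1/((-8 + 272)**2 - 92016) = 1/(264**2 - 92016) = 1/(69696 - 92016) = 1/(-22320) = -1/22320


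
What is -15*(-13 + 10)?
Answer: 45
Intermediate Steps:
-15*(-13 + 10) = -15*(-3) = 45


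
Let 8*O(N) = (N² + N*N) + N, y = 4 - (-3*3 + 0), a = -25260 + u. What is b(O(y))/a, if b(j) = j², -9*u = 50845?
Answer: -1108809/17803840 ≈ -0.062279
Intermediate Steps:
u = -50845/9 (u = -⅑*50845 = -50845/9 ≈ -5649.4)
a = -278185/9 (a = -25260 - 50845/9 = -278185/9 ≈ -30909.)
y = 13 (y = 4 - (-9 + 0) = 4 - 1*(-9) = 4 + 9 = 13)
O(N) = N²/4 + N/8 (O(N) = ((N² + N*N) + N)/8 = ((N² + N²) + N)/8 = (2*N² + N)/8 = (N + 2*N²)/8 = N²/4 + N/8)
b(O(y))/a = ((⅛)*13*(1 + 2*13))²/(-278185/9) = ((⅛)*13*(1 + 26))²*(-9/278185) = ((⅛)*13*27)²*(-9/278185) = (351/8)²*(-9/278185) = (123201/64)*(-9/278185) = -1108809/17803840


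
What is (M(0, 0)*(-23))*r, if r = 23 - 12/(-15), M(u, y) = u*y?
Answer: 0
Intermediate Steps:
r = 119/5 (r = 23 - 12*(-1)/15 = 23 - 1*(-⅘) = 23 + ⅘ = 119/5 ≈ 23.800)
(M(0, 0)*(-23))*r = ((0*0)*(-23))*(119/5) = (0*(-23))*(119/5) = 0*(119/5) = 0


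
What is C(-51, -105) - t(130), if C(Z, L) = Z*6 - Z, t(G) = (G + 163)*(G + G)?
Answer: -76435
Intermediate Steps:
t(G) = 2*G*(163 + G) (t(G) = (163 + G)*(2*G) = 2*G*(163 + G))
C(Z, L) = 5*Z (C(Z, L) = 6*Z - Z = 5*Z)
C(-51, -105) - t(130) = 5*(-51) - 2*130*(163 + 130) = -255 - 2*130*293 = -255 - 1*76180 = -255 - 76180 = -76435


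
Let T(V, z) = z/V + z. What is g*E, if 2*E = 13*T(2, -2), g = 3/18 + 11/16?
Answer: -533/32 ≈ -16.656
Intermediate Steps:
T(V, z) = z + z/V
g = 41/48 (g = 3*(1/18) + 11*(1/16) = 1/6 + 11/16 = 41/48 ≈ 0.85417)
E = -39/2 (E = (13*(-2 - 2/2))/2 = (13*(-2 - 2*1/2))/2 = (13*(-2 - 1))/2 = (13*(-3))/2 = (1/2)*(-39) = -39/2 ≈ -19.500)
g*E = (41/48)*(-39/2) = -533/32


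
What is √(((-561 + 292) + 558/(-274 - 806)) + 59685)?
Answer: √53473935/30 ≈ 243.75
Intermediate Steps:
√(((-561 + 292) + 558/(-274 - 806)) + 59685) = √((-269 + 558/(-1080)) + 59685) = √((-269 - 1/1080*558) + 59685) = √((-269 - 31/60) + 59685) = √(-16171/60 + 59685) = √(3564929/60) = √53473935/30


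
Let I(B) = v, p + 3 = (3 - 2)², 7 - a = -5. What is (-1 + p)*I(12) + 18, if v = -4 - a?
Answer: 66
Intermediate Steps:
a = 12 (a = 7 - 1*(-5) = 7 + 5 = 12)
p = -2 (p = -3 + (3 - 2)² = -3 + 1² = -3 + 1 = -2)
v = -16 (v = -4 - 1*12 = -4 - 12 = -16)
I(B) = -16
(-1 + p)*I(12) + 18 = (-1 - 2)*(-16) + 18 = -3*(-16) + 18 = 48 + 18 = 66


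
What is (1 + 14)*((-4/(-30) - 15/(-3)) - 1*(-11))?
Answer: 242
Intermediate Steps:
(1 + 14)*((-4/(-30) - 15/(-3)) - 1*(-11)) = 15*((-4*(-1/30) - 15*(-1/3)) + 11) = 15*((2/15 + 5) + 11) = 15*(77/15 + 11) = 15*(242/15) = 242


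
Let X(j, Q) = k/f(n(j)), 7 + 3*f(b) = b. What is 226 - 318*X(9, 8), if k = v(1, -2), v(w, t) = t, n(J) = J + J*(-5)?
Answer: 7810/43 ≈ 181.63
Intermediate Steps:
n(J) = -4*J (n(J) = J - 5*J = -4*J)
k = -2
f(b) = -7/3 + b/3
X(j, Q) = -2/(-7/3 - 4*j/3) (X(j, Q) = -2/(-7/3 + (-4*j)/3) = -2/(-7/3 - 4*j/3))
226 - 318*X(9, 8) = 226 - 1908/(7 + 4*9) = 226 - 1908/(7 + 36) = 226 - 1908/43 = 7810/43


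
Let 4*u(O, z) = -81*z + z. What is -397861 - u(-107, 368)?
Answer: -390501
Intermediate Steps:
u(O, z) = -20*z (u(O, z) = (-81*z + z)/4 = (-80*z)/4 = -20*z)
-397861 - u(-107, 368) = -397861 - (-20)*368 = -397861 - 1*(-7360) = -397861 + 7360 = -390501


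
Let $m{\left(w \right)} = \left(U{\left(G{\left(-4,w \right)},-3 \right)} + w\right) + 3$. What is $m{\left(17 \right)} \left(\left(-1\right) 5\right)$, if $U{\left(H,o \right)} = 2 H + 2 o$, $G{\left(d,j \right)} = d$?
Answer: $-30$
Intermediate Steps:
$m{\left(w \right)} = -11 + w$ ($m{\left(w \right)} = \left(\left(2 \left(-4\right) + 2 \left(-3\right)\right) + w\right) + 3 = \left(\left(-8 - 6\right) + w\right) + 3 = \left(-14 + w\right) + 3 = -11 + w$)
$m{\left(17 \right)} \left(\left(-1\right) 5\right) = \left(-11 + 17\right) \left(\left(-1\right) 5\right) = 6 \left(-5\right) = -30$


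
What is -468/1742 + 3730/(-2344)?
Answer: -146051/78524 ≈ -1.8600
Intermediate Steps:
-468/1742 + 3730/(-2344) = -468*1/1742 + 3730*(-1/2344) = -18/67 - 1865/1172 = -146051/78524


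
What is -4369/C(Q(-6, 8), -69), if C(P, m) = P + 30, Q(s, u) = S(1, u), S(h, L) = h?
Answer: -4369/31 ≈ -140.94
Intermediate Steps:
Q(s, u) = 1
C(P, m) = 30 + P
-4369/C(Q(-6, 8), -69) = -4369/(30 + 1) = -4369/31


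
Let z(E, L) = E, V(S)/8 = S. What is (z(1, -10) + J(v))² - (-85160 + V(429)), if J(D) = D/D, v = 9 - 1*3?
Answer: 81732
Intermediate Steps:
V(S) = 8*S
v = 6 (v = 9 - 3 = 6)
J(D) = 1
(z(1, -10) + J(v))² - (-85160 + V(429)) = (1 + 1)² - (-85160 + 8*429) = 2² - (-85160 + 3432) = 4 - 1*(-81728) = 4 + 81728 = 81732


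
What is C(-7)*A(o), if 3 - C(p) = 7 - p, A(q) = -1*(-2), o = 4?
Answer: -22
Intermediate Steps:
A(q) = 2
C(p) = -4 + p (C(p) = 3 - (7 - p) = 3 + (-7 + p) = -4 + p)
C(-7)*A(o) = (-4 - 7)*2 = -11*2 = -22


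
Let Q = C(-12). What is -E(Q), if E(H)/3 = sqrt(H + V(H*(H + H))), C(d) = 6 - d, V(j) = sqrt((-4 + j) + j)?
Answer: -3*sqrt(18 + 2*sqrt(323)) ≈ -22.034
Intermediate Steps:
V(j) = sqrt(-4 + 2*j)
Q = 18 (Q = 6 - 1*(-12) = 6 + 12 = 18)
E(H) = 3*sqrt(H + sqrt(-4 + 4*H**2)) (E(H) = 3*sqrt(H + sqrt(-4 + 2*(H*(H + H)))) = 3*sqrt(H + sqrt(-4 + 2*(H*(2*H)))) = 3*sqrt(H + sqrt(-4 + 2*(2*H**2))) = 3*sqrt(H + sqrt(-4 + 4*H**2)))
-E(Q) = -3*sqrt(18 + 2*sqrt(-1 + 18**2)) = -3*sqrt(18 + 2*sqrt(-1 + 324)) = -3*sqrt(18 + 2*sqrt(323))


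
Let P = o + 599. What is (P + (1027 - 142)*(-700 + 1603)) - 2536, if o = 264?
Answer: 797482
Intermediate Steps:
P = 863 (P = 264 + 599 = 863)
(P + (1027 - 142)*(-700 + 1603)) - 2536 = (863 + (1027 - 142)*(-700 + 1603)) - 2536 = (863 + 885*903) - 2536 = (863 + 799155) - 2536 = 800018 - 2536 = 797482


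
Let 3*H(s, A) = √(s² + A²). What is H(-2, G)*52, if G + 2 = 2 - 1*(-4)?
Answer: 104*√5/3 ≈ 77.517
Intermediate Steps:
G = 4 (G = -2 + (2 - 1*(-4)) = -2 + (2 + 4) = -2 + 6 = 4)
H(s, A) = √(A² + s²)/3 (H(s, A) = √(s² + A²)/3 = √(A² + s²)/3)
H(-2, G)*52 = (√(4² + (-2)²)/3)*52 = (√(16 + 4)/3)*52 = (√20/3)*52 = ((2*√5)/3)*52 = (2*√5/3)*52 = 104*√5/3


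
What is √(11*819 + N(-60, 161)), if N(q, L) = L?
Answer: √9170 ≈ 95.760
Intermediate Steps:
√(11*819 + N(-60, 161)) = √(11*819 + 161) = √(9009 + 161) = √9170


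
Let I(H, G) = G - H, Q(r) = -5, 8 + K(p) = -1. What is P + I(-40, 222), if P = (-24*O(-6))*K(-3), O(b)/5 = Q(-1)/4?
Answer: -1088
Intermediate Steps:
K(p) = -9 (K(p) = -8 - 1 = -9)
O(b) = -25/4 (O(b) = 5*(-5/4) = -25/4)
P = -1350 (P = -24*(-25/4)*(-9) = 150*(-9) = -1350)
P + I(-40, 222) = -1350 + (222 - 1*(-40)) = -1350 + (222 + 40) = -1350 + 262 = -1088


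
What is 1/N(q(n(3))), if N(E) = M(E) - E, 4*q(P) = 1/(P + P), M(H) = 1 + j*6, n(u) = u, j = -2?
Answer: -24/265 ≈ -0.090566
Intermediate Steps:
M(H) = -11 (M(H) = 1 - 2*6 = 1 - 12 = -11)
q(P) = 1/(8*P) (q(P) = 1/(4*(P + P)) = 1/(4*((2*P))) = (1/(2*P))/4 = 1/(8*P))
N(E) = -11 - E
1/N(q(n(3))) = 1/(-11 - 1/(8*3)) = 1/(-11 - 1*1/24) = 1/(-11 - 1/24) = 1/(-265/24) = -24/265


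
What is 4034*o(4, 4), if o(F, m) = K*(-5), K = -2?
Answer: 40340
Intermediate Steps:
o(F, m) = 10 (o(F, m) = -2*(-5) = 10)
4034*o(4, 4) = 4034*10 = 40340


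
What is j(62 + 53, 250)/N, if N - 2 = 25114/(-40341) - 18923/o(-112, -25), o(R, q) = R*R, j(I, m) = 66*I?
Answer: -548689236480/9475393 ≈ -57907.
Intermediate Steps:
o(R, q) = R**2
N = -9475393/72291072 (N = 2 + (25114/(-40341) - 18923/((-112)**2)) = 2 + (25114*(-1/40341) - 18923/12544) = 2 + (-25114/40341 - 18923*1/12544) = 2 + (-25114/40341 - 18923/12544) = 2 - 154057537/72291072 = -9475393/72291072 ≈ -0.13107)
j(62 + 53, 250)/N = (66*(62 + 53))/(-9475393/72291072) = (66*115)*(-72291072/9475393) = 7590*(-72291072/9475393) = -548689236480/9475393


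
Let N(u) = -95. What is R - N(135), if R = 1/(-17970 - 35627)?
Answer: 5091714/53597 ≈ 95.000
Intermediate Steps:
R = -1/53597 (R = 1/(-53597) = -1/53597 ≈ -1.8658e-5)
R - N(135) = -1/53597 - 1*(-95) = -1/53597 + 95 = 5091714/53597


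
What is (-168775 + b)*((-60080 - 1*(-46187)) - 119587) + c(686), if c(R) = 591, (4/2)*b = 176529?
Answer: 10746542131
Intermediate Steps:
b = 176529/2 (b = (1/2)*176529 = 176529/2 ≈ 88265.)
(-168775 + b)*((-60080 - 1*(-46187)) - 119587) + c(686) = (-168775 + 176529/2)*((-60080 - 1*(-46187)) - 119587) + 591 = -161021*((-60080 + 46187) - 119587)/2 + 591 = -161021*(-13893 - 119587)/2 + 591 = -161021/2*(-133480) + 591 = 10746541540 + 591 = 10746542131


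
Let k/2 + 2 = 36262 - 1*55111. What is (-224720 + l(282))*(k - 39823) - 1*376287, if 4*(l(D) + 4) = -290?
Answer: 34853944751/2 ≈ 1.7427e+10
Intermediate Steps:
l(D) = -153/2 (l(D) = -4 + (¼)*(-290) = -4 - 145/2 = -153/2)
k = -37702 (k = -4 + 2*(36262 - 1*55111) = -4 + 2*(36262 - 55111) = -4 + 2*(-18849) = -4 - 37698 = -37702)
(-224720 + l(282))*(k - 39823) - 1*376287 = (-224720 - 153/2)*(-37702 - 39823) - 1*376287 = -449593/2*(-77525) - 376287 = 34854697325/2 - 376287 = 34853944751/2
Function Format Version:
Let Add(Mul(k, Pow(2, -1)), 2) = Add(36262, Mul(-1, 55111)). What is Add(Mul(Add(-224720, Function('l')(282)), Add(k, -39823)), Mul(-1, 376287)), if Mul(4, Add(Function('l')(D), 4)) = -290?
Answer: Rational(34853944751, 2) ≈ 1.7427e+10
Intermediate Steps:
Function('l')(D) = Rational(-153, 2) (Function('l')(D) = Add(-4, Mul(Rational(1, 4), -290)) = Add(-4, Rational(-145, 2)) = Rational(-153, 2))
k = -37702 (k = Add(-4, Mul(2, Add(36262, Mul(-1, 55111)))) = Add(-4, Mul(2, Add(36262, -55111))) = Add(-4, Mul(2, -18849)) = Add(-4, -37698) = -37702)
Add(Mul(Add(-224720, Function('l')(282)), Add(k, -39823)), Mul(-1, 376287)) = Add(Mul(Add(-224720, Rational(-153, 2)), Add(-37702, -39823)), Mul(-1, 376287)) = Add(Mul(Rational(-449593, 2), -77525), -376287) = Add(Rational(34854697325, 2), -376287) = Rational(34853944751, 2)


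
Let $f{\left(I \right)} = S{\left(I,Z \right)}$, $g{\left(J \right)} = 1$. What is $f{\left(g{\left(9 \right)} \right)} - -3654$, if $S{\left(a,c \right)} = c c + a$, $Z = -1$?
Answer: $3656$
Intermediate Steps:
$S{\left(a,c \right)} = a + c^{2}$ ($S{\left(a,c \right)} = c^{2} + a = a + c^{2}$)
$f{\left(I \right)} = 1 + I$ ($f{\left(I \right)} = I + \left(-1\right)^{2} = I + 1 = 1 + I$)
$f{\left(g{\left(9 \right)} \right)} - -3654 = \left(1 + 1\right) - -3654 = 2 + 3654 = 3656$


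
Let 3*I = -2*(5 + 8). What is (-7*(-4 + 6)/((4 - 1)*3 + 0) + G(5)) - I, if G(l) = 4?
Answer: 100/9 ≈ 11.111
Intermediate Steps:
I = -26/3 (I = (-2*(5 + 8))/3 = (-2*13)/3 = (⅓)*(-26) = -26/3 ≈ -8.6667)
(-7*(-4 + 6)/((4 - 1)*3 + 0) + G(5)) - I = (-7*(-4 + 6)/((4 - 1)*3 + 0) + 4) - 1*(-26/3) = (-14/(3*3 + 0) + 4) + 26/3 = (-14/(9 + 0) + 4) + 26/3 = (-14/9 + 4) + 26/3 = 22/9 + 26/3 = 100/9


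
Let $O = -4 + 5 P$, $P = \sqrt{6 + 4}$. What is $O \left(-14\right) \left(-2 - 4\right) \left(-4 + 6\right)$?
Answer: $-672 + 840 \sqrt{10} \approx 1984.3$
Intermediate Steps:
$P = \sqrt{10} \approx 3.1623$
$O = -4 + 5 \sqrt{10} \approx 11.811$
$O \left(-14\right) \left(-2 - 4\right) \left(-4 + 6\right) = \left(-4 + 5 \sqrt{10}\right) \left(-14\right) \left(-2 - 4\right) \left(-4 + 6\right) = \left(56 - 70 \sqrt{10}\right) \left(\left(-6\right) 2\right) = \left(56 - 70 \sqrt{10}\right) \left(-12\right) = -672 + 840 \sqrt{10}$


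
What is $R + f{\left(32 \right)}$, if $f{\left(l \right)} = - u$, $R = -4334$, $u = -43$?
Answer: $-4291$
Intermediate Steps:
$f{\left(l \right)} = 43$ ($f{\left(l \right)} = \left(-1\right) \left(-43\right) = 43$)
$R + f{\left(32 \right)} = -4334 + 43 = -4291$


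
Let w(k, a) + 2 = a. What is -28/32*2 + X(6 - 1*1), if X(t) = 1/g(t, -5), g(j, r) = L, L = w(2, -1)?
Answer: -25/12 ≈ -2.0833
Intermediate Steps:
w(k, a) = -2 + a
L = -3 (L = -2 - 1 = -3)
g(j, r) = -3
X(t) = -1/3 (X(t) = 1/(-3) = -1/3)
-28/32*2 + X(6 - 1*1) = -28/32*2 - 1/3 = -28*1/32*2 - 1/3 = -7/8*2 - 1/3 = -7/4 - 1/3 = -25/12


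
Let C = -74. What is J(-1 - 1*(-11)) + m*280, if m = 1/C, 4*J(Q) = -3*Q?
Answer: -835/74 ≈ -11.284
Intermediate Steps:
J(Q) = -3*Q/4 (J(Q) = (-3*Q)/4 = -3*Q/4)
m = -1/74 (m = 1/(-74) = -1/74 ≈ -0.013514)
J(-1 - 1*(-11)) + m*280 = -3*(-1 - 1*(-11))/4 - 1/74*280 = -3*(-1 + 11)/4 - 140/37 = -¾*10 - 140/37 = -15/2 - 140/37 = -835/74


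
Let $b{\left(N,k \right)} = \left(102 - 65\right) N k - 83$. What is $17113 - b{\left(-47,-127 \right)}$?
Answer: $-203657$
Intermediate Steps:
$b{\left(N,k \right)} = -83 + 37 N k$ ($b{\left(N,k \right)} = \left(102 - 65\right) N k - 83 = 37 N k - 83 = -83 + 37 N k$)
$17113 - b{\left(-47,-127 \right)} = 17113 - \left(-83 + 37 \left(-47\right) \left(-127\right)\right) = 17113 - \left(-83 + 220853\right) = 17113 - 220770 = -203657$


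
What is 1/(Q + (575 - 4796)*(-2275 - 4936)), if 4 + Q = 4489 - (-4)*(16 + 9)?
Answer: 1/30442216 ≈ 3.2849e-8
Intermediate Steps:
Q = 4585 (Q = -4 + (4489 - (-4)*(16 + 9)) = -4 + (4489 - (-4)*25) = -4 + (4489 - 1*(-100)) = -4 + (4489 + 100) = -4 + 4589 = 4585)
1/(Q + (575 - 4796)*(-2275 - 4936)) = 1/(4585 + (575 - 4796)*(-2275 - 4936)) = 1/(4585 - 4221*(-7211)) = 1/(4585 + 30437631) = 1/30442216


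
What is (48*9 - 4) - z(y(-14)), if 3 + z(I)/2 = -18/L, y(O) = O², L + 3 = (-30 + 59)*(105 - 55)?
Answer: 628034/1447 ≈ 434.02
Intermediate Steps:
L = 1447 (L = -3 + (-30 + 59)*(105 - 55) = -3 + 29*50 = -3 + 1450 = 1447)
z(I) = -8718/1447 (z(I) = -6 + 2*(-18/1447) = -6 - 36/1447 = -8718/1447)
(48*9 - 4) - z(y(-14)) = (48*9 - 4) - 1*(-8718/1447) = (432 - 4) + 8718/1447 = 428 + 8718/1447 = 628034/1447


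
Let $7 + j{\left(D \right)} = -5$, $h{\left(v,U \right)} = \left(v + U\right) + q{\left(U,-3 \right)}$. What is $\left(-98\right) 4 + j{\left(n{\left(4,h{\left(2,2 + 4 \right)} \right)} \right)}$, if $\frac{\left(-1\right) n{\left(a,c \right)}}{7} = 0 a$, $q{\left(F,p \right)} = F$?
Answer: $-404$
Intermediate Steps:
$h{\left(v,U \right)} = v + 2 U$ ($h{\left(v,U \right)} = \left(v + U\right) + U = \left(U + v\right) + U = v + 2 U$)
$n{\left(a,c \right)} = 0$ ($n{\left(a,c \right)} = - 7 \cdot 0 a = \left(-7\right) 0 = 0$)
$j{\left(D \right)} = -12$ ($j{\left(D \right)} = -7 - 5 = -12$)
$\left(-98\right) 4 + j{\left(n{\left(4,h{\left(2,2 + 4 \right)} \right)} \right)} = \left(-98\right) 4 - 12 = -392 - 12 = -404$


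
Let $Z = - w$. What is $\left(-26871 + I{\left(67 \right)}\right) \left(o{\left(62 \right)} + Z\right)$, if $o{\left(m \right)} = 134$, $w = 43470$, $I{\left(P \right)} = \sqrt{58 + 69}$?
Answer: $1164481656 - 43336 \sqrt{127} \approx 1.164 \cdot 10^{9}$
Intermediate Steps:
$I{\left(P \right)} = \sqrt{127}$
$Z = -43470$ ($Z = \left(-1\right) 43470 = -43470$)
$\left(-26871 + I{\left(67 \right)}\right) \left(o{\left(62 \right)} + Z\right) = \left(-26871 + \sqrt{127}\right) \left(134 - 43470\right) = \left(-26871 + \sqrt{127}\right) \left(-43336\right) = 1164481656 - 43336 \sqrt{127}$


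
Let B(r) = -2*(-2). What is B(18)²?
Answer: 16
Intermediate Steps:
B(r) = 4
B(18)² = 4² = 16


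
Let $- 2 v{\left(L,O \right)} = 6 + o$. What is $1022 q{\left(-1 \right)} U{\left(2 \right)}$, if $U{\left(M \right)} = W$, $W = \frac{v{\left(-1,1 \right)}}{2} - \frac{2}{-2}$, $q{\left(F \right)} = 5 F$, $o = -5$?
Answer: $- \frac{7665}{2} \approx -3832.5$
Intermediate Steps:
$v{\left(L,O \right)} = - \frac{1}{2}$ ($v{\left(L,O \right)} = - \frac{6 - 5}{2} = \left(- \frac{1}{2}\right) 1 = - \frac{1}{2}$)
$W = \frac{3}{4}$ ($W = - \frac{1}{2 \cdot 2} - \frac{2}{-2} = \left(- \frac{1}{2}\right) \frac{1}{2} - -1 = - \frac{1}{4} + 1 = \frac{3}{4} \approx 0.75$)
$U{\left(M \right)} = \frac{3}{4}$
$1022 q{\left(-1 \right)} U{\left(2 \right)} = 1022 \cdot 5 \left(-1\right) \frac{3}{4} = 1022 \left(\left(-5\right) \frac{3}{4}\right) = 1022 \left(- \frac{15}{4}\right) = - \frac{7665}{2}$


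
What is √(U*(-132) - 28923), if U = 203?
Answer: 3*I*√6191 ≈ 236.05*I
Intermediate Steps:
√(U*(-132) - 28923) = √(203*(-132) - 28923) = √(-26796 - 28923) = √(-55719) = 3*I*√6191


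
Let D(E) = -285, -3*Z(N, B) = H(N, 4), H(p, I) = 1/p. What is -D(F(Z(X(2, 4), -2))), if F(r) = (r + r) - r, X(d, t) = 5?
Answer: 285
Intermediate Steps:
Z(N, B) = -1/(3*N)
F(r) = r (F(r) = 2*r - r = r)
-D(F(Z(X(2, 4), -2))) = -1*(-285) = 285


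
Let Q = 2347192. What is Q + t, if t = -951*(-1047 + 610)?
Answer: 2762779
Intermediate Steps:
t = 415587 (t = -951*(-437) = 415587)
Q + t = 2347192 + 415587 = 2762779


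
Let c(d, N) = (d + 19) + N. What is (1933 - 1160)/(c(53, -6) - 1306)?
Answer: -773/1240 ≈ -0.62339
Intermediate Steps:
c(d, N) = 19 + N + d (c(d, N) = (19 + d) + N = 19 + N + d)
(1933 - 1160)/(c(53, -6) - 1306) = (1933 - 1160)/((19 - 6 + 53) - 1306) = 773/(66 - 1306) = 773/(-1240) = 773*(-1/1240) = -773/1240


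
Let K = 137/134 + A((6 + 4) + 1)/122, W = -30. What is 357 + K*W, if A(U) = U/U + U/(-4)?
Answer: 5341851/16348 ≈ 326.76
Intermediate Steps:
A(U) = 1 - U/4 (A(U) = 1 + U*(-¼) = 1 - U/4)
K = 32959/32696 (K = 137/134 + (1 - ((6 + 4) + 1)/4)/122 = 137*(1/134) + (1 - (10 + 1)/4)*(1/122) = 137/134 + (1 - ¼*11)*(1/122) = 137/134 + (1 - 11/4)*(1/122) = 137/134 - 7/4*1/122 = 137/134 - 7/488 = 32959/32696 ≈ 1.0080)
357 + K*W = 357 + (32959/32696)*(-30) = 357 - 494385/16348 = 5341851/16348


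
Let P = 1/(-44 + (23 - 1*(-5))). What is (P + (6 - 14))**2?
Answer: 16641/256 ≈ 65.004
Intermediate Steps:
P = -1/16 (P = 1/(-44 + (23 + 5)) = 1/(-44 + 28) = 1/(-16) = -1/16 ≈ -0.062500)
(P + (6 - 14))**2 = (-1/16 + (6 - 14))**2 = (-1/16 - 8)**2 = (-129/16)**2 = 16641/256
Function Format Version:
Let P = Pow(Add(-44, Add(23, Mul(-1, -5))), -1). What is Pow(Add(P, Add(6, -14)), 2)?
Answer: Rational(16641, 256) ≈ 65.004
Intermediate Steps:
P = Rational(-1, 16) (P = Pow(Add(-44, Add(23, 5)), -1) = Pow(Add(-44, 28), -1) = Pow(-16, -1) = Rational(-1, 16) ≈ -0.062500)
Pow(Add(P, Add(6, -14)), 2) = Pow(Add(Rational(-1, 16), Add(6, -14)), 2) = Pow(Add(Rational(-1, 16), -8), 2) = Pow(Rational(-129, 16), 2) = Rational(16641, 256)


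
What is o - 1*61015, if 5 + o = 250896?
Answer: 189876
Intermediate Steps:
o = 250891 (o = -5 + 250896 = 250891)
o - 1*61015 = 250891 - 1*61015 = 250891 - 61015 = 189876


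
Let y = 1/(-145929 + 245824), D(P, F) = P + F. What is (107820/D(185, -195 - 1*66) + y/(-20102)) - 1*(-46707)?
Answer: 90942981898979/2008089290 ≈ 45288.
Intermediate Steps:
D(P, F) = F + P
y = 1/99895 ≈ 1.0011e-5
(107820/D(185, -195 - 1*66) + y/(-20102)) - 1*(-46707) = (107820/((-195 - 1*66) + 185) + (1/99895)/(-20102)) - 1*(-46707) = (107820/((-195 - 66) + 185) + (1/99895)*(-1/20102)) + 46707 = (107820/(-261 + 185) - 1/2008089290) + 46707 = (107820/(-76) - 1/2008089290) + 46707 = (107820*(-1/76) - 1/2008089290) + 46707 = (-26955/19 - 1/2008089290) + 46707 = -2848844569051/2008089290 + 46707 = 90942981898979/2008089290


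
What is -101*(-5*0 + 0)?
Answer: 0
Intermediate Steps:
-101*(-5*0 + 0) = -101*(0 + 0) = -101*0 = 0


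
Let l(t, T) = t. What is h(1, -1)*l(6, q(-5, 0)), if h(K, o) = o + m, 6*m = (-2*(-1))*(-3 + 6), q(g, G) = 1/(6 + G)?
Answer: 0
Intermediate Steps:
m = 1 (m = ((-2*(-1))*(-3 + 6))/6 = (2*3)/6 = (⅙)*6 = 1)
h(K, o) = 1 + o (h(K, o) = o + 1 = 1 + o)
h(1, -1)*l(6, q(-5, 0)) = (1 - 1)*6 = 0*6 = 0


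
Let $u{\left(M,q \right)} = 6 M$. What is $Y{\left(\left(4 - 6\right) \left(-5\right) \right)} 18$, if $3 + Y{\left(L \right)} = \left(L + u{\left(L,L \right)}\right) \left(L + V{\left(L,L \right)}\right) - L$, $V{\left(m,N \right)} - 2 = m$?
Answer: $27486$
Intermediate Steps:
$V{\left(m,N \right)} = 2 + m$
$Y{\left(L \right)} = -3 - L + 7 L \left(2 + 2 L\right)$ ($Y{\left(L \right)} = -3 - \left(L - \left(L + 6 L\right) \left(L + \left(2 + L\right)\right)\right) = -3 - \left(L - 7 L \left(2 + 2 L\right)\right) = -3 + \left(7 L \left(2 + 2 L\right) - L\right) = -3 + \left(- L + 7 L \left(2 + 2 L\right)\right) = -3 - L + 7 L \left(2 + 2 L\right)$)
$Y{\left(\left(4 - 6\right) \left(-5\right) \right)} 18 = \left(-3 + 13 \left(4 - 6\right) \left(-5\right) + 14 \left(\left(4 - 6\right) \left(-5\right)\right)^{2}\right) 18 = \left(-3 + 13 \left(\left(-2\right) \left(-5\right)\right) + 14 \left(\left(-2\right) \left(-5\right)\right)^{2}\right) 18 = \left(-3 + 13 \cdot 10 + 14 \cdot 10^{2}\right) 18 = \left(-3 + 130 + 14 \cdot 100\right) 18 = \left(-3 + 130 + 1400\right) 18 = 1527 \cdot 18 = 27486$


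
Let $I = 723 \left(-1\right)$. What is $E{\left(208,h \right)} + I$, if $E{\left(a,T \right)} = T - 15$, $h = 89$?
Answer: $-649$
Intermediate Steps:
$I = -723$
$E{\left(a,T \right)} = -15 + T$
$E{\left(208,h \right)} + I = \left(-15 + 89\right) - 723 = 74 - 723 = -649$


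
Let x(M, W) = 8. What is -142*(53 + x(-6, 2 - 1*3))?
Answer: -8662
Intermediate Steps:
-142*(53 + x(-6, 2 - 1*3)) = -142*(53 + 8) = -142*61 = -8662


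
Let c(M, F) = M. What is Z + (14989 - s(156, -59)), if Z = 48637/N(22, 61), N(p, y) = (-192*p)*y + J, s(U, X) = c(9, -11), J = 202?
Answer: 3856732123/257462 ≈ 14980.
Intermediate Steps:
s(U, X) = 9
N(p, y) = 202 - 192*p*y (N(p, y) = (-192*p)*y + 202 = -192*p*y + 202 = 202 - 192*p*y)
Z = -48637/257462 (Z = 48637/(202 - 192*22*61) = 48637/(202 - 257664) = 48637/(-257462) = 48637*(-1/257462) = -48637/257462 ≈ -0.18891)
Z + (14989 - s(156, -59)) = -48637/257462 + (14989 - 1*9) = -48637/257462 + (14989 - 9) = -48637/257462 + 14980 = 3856732123/257462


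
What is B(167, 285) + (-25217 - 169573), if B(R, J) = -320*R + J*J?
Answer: -167005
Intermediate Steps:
B(R, J) = J² - 320*R (B(R, J) = -320*R + J² = J² - 320*R)
B(167, 285) + (-25217 - 169573) = (285² - 320*167) + (-25217 - 169573) = (81225 - 53440) - 194790 = 27785 - 194790 = -167005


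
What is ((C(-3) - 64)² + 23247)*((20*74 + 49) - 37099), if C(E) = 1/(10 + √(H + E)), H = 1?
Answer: 17785*(-546732*√2 + 2678335*I)/(-49*I + 10*√2) ≈ -9.7214e+8 - 63029.0*I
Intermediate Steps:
C(E) = 1/(10 + √(1 + E))
((C(-3) - 64)² + 23247)*((20*74 + 49) - 37099) = ((1/(10 + √(1 - 3)) - 64)² + 23247)*((20*74 + 49) - 37099) = ((1/(10 + √(-2)) - 64)² + 23247)*((1480 + 49) - 37099) = ((1/(10 + I*√2) - 64)² + 23247)*(1529 - 37099) = ((-64 + 1/(10 + I*√2))² + 23247)*(-35570) = (23247 + (-64 + 1/(10 + I*√2))²)*(-35570) = -826895790 - 35570*(-64 + 1/(10 + I*√2))²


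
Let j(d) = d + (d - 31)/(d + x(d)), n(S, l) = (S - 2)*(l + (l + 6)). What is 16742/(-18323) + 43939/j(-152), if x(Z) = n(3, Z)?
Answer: -121144840888/416646697 ≈ -290.76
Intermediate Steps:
n(S, l) = (-2 + S)*(6 + 2*l) (n(S, l) = (-2 + S)*(l + (6 + l)) = (-2 + S)*(6 + 2*l))
x(Z) = 6 + 2*Z (x(Z) = -12 - 4*Z + 6*3 + 2*3*Z = -12 - 4*Z + 18 + 6*Z = 6 + 2*Z)
j(d) = d + (-31 + d)/(6 + 3*d) (j(d) = d + (d - 31)/(d + (6 + 2*d)) = d + (-31 + d)/(6 + 3*d))
16742/(-18323) + 43939/j(-152) = 16742/(-18323) + 43939/(((-31 + 3*(-152)**2 + 7*(-152))/(3*(2 - 152)))) = 16742*(-1/18323) + 43939/(((1/3)*(-31 + 3*23104 - 1064)/(-150))) = -16742/18323 + 43939/(((1/3)*(-1/150)*(-31 + 69312 - 1064))) = -16742/18323 + 43939/(((1/3)*(-1/150)*68217)) = -16742/18323 + 43939/(-22739/150) = -16742/18323 + 43939*(-150/22739) = -16742/18323 - 6590850/22739 = -121144840888/416646697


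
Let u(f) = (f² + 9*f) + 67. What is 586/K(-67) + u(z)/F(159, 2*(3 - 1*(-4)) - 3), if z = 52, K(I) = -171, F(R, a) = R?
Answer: 153565/9063 ≈ 16.944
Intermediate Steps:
u(f) = 67 + f² + 9*f
586/K(-67) + u(z)/F(159, 2*(3 - 1*(-4)) - 3) = 586/(-171) + (67 + 52² + 9*52)/159 = 586*(-1/171) + (67 + 2704 + 468)*(1/159) = -586/171 + 3239*(1/159) = -586/171 + 3239/159 = 153565/9063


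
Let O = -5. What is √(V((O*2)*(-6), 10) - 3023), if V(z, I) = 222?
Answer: I*√2801 ≈ 52.924*I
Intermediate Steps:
√(V((O*2)*(-6), 10) - 3023) = √(222 - 3023) = √(-2801) = I*√2801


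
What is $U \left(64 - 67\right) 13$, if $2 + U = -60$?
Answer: $2418$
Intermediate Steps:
$U = -62$ ($U = -2 - 60 = -62$)
$U \left(64 - 67\right) 13 = - 62 \left(64 - 67\right) 13 = \left(-62\right) \left(-3\right) 13 = 186 \cdot 13 = 2418$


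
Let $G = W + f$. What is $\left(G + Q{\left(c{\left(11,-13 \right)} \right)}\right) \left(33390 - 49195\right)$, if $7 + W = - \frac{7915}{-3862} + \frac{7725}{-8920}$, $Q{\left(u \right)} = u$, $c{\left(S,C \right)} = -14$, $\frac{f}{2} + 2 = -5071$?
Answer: $\frac{553495243802315}{3444904} \approx 1.6067 \cdot 10^{8}$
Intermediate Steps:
$f = -10146$ ($f = -4 + 2 \left(-5071\right) = -4 - 10142 = -10146$)
$W = - \frac{20037543}{3444904}$ ($W = -7 + \left(- \frac{7915}{-3862} + \frac{7725}{-8920}\right) = -7 + \left(\left(-7915\right) \left(- \frac{1}{3862}\right) + 7725 \left(- \frac{1}{8920}\right)\right) = -7 + \left(\frac{7915}{3862} - \frac{1545}{1784}\right) = -7 + \frac{4076785}{3444904} = - \frac{20037543}{3444904} \approx -5.8166$)
$G = - \frac{34972033527}{3444904}$ ($G = - \frac{20037543}{3444904} - 10146 = - \frac{34972033527}{3444904} \approx -10152.0$)
$\left(G + Q{\left(c{\left(11,-13 \right)} \right)}\right) \left(33390 - 49195\right) = \left(- \frac{34972033527}{3444904} - 14\right) \left(33390 - 49195\right) = \left(- \frac{35020262183}{3444904}\right) \left(-15805\right) = \frac{553495243802315}{3444904}$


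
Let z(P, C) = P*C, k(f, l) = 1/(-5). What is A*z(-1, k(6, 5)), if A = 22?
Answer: 22/5 ≈ 4.4000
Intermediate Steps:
k(f, l) = -⅕
z(P, C) = C*P
A*z(-1, k(6, 5)) = 22*(-⅕*(-1)) = 22*(⅕) = 22/5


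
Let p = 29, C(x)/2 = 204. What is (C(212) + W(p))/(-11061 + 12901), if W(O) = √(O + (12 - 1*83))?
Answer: 51/230 + I*√42/1840 ≈ 0.22174 + 0.0035221*I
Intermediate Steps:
C(x) = 408 (C(x) = 2*204 = 408)
W(O) = √(-71 + O) (W(O) = √(O + (12 - 83)) = √(O - 71) = √(-71 + O))
(C(212) + W(p))/(-11061 + 12901) = (408 + √(-71 + 29))/(-11061 + 12901) = (408 + √(-42))/1840 = (408 + I*√42)*(1/1840) = 51/230 + I*√42/1840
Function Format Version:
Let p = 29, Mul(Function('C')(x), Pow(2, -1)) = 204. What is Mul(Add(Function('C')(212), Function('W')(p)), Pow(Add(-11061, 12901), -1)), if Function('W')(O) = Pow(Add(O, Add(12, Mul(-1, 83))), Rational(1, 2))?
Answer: Add(Rational(51, 230), Mul(Rational(1, 1840), I, Pow(42, Rational(1, 2)))) ≈ Add(0.22174, Mul(0.0035221, I))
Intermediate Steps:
Function('C')(x) = 408 (Function('C')(x) = Mul(2, 204) = 408)
Function('W')(O) = Pow(Add(-71, O), Rational(1, 2)) (Function('W')(O) = Pow(Add(O, Add(12, -83)), Rational(1, 2)) = Pow(Add(O, -71), Rational(1, 2)) = Pow(Add(-71, O), Rational(1, 2)))
Mul(Add(Function('C')(212), Function('W')(p)), Pow(Add(-11061, 12901), -1)) = Mul(Add(408, Pow(Add(-71, 29), Rational(1, 2))), Pow(Add(-11061, 12901), -1)) = Mul(Add(408, Pow(-42, Rational(1, 2))), Pow(1840, -1)) = Mul(Add(408, Mul(I, Pow(42, Rational(1, 2)))), Rational(1, 1840)) = Add(Rational(51, 230), Mul(Rational(1, 1840), I, Pow(42, Rational(1, 2))))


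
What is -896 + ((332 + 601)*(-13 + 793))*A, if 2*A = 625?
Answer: 227417854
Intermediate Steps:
A = 625/2 (A = (1/2)*625 = 625/2 ≈ 312.50)
-896 + ((332 + 601)*(-13 + 793))*A = -896 + ((332 + 601)*(-13 + 793))*(625/2) = -896 + (933*780)*(625/2) = -896 + 727740*(625/2) = -896 + 227418750 = 227417854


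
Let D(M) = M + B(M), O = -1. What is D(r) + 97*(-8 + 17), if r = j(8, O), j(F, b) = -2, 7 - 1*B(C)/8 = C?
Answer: 943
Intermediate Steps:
B(C) = 56 - 8*C
r = -2
D(M) = 56 - 7*M (D(M) = M + (56 - 8*M) = 56 - 7*M)
D(r) + 97*(-8 + 17) = (56 - 7*(-2)) + 97*(-8 + 17) = (56 + 14) + 97*9 = 70 + 873 = 943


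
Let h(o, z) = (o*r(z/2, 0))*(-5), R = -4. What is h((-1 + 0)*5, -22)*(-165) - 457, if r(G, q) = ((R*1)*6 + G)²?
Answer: -5053582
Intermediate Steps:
r(G, q) = (-24 + G)² (r(G, q) = (-4*1*6 + G)² = (-4*6 + G)² = (-24 + G)²)
h(o, z) = -5*o*(-24 + z/2)² (h(o, z) = (o*(-24 + z/2)²)*(-5) = -5*o*(-24 + z/2)²)
h((-1 + 0)*5, -22)*(-165) - 457 = -5*(-1 + 0)*5*(-48 - 22)²/4*(-165) - 457 = -5/4*(-1*5)*(-70)²*(-165) - 457 = -5/4*(-5)*4900*(-165) - 457 = 30625*(-165) - 457 = -5053125 - 457 = -5053582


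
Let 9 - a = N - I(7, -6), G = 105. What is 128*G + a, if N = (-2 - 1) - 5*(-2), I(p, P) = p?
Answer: 13449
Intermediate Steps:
N = 7 (N = -3 + 10 = 7)
a = 9 (a = 9 - (7 - 1*7) = 9 - (7 - 7) = 9 - 1*0 = 9 + 0 = 9)
128*G + a = 128*105 + 9 = 13440 + 9 = 13449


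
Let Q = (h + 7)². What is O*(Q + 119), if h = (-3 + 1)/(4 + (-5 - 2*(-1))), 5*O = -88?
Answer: -12672/5 ≈ -2534.4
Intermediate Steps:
O = -88/5 (O = (⅕)*(-88) = -88/5 ≈ -17.600)
h = -2 (h = -2/(4 + (-5 + 2)) = -2/(4 - 3) = -2/1 = -2*1 = -2)
Q = 25 (Q = (-2 + 7)² = 5² = 25)
O*(Q + 119) = -88*(25 + 119)/5 = -88/5*144 = -12672/5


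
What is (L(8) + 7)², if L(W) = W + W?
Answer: 529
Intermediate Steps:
L(W) = 2*W
(L(8) + 7)² = (2*8 + 7)² = (16 + 7)² = 23² = 529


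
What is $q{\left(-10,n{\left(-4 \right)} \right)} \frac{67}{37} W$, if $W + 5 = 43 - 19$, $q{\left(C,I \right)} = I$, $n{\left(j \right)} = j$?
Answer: $- \frac{5092}{37} \approx -137.62$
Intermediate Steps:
$W = 19$ ($W = -5 + \left(43 - 19\right) = -5 + 24 = 19$)
$q{\left(-10,n{\left(-4 \right)} \right)} \frac{67}{37} W = - 4 \cdot \frac{67}{37} \cdot 19 = - 4 \cdot 67 \cdot \frac{1}{37} \cdot 19 = \left(-4\right) \frac{67}{37} \cdot 19 = \left(- \frac{268}{37}\right) 19 = - \frac{5092}{37}$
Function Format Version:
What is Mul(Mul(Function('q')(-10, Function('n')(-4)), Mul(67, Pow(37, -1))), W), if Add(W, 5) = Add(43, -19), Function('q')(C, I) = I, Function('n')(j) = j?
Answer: Rational(-5092, 37) ≈ -137.62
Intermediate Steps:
W = 19 (W = Add(-5, Add(43, -19)) = Add(-5, 24) = 19)
Mul(Mul(Function('q')(-10, Function('n')(-4)), Mul(67, Pow(37, -1))), W) = Mul(Mul(-4, Mul(67, Pow(37, -1))), 19) = Mul(Mul(-4, Mul(67, Rational(1, 37))), 19) = Mul(Mul(-4, Rational(67, 37)), 19) = Mul(Rational(-268, 37), 19) = Rational(-5092, 37)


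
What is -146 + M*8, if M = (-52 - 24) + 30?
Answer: -514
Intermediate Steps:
M = -46 (M = -76 + 30 = -46)
-146 + M*8 = -146 - 46*8 = -146 - 368 = -514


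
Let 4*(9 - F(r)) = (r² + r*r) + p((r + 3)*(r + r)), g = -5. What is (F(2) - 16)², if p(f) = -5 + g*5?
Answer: 9/4 ≈ 2.2500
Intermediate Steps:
p(f) = -30 (p(f) = -5 - 5*5 = -5 - 25 = -30)
F(r) = 33/2 - r²/2 (F(r) = 9 - ((r² + r*r) - 30)/4 = 9 - ((r² + r²) - 30)/4 = 9 - (2*r² - 30)/4 = 9 - (-30 + 2*r²)/4 = 9 + (15/2 - r²/2) = 33/2 - r²/2)
(F(2) - 16)² = ((33/2 - ½*2²) - 16)² = ((33/2 - ½*4) - 16)² = ((33/2 - 2) - 16)² = (29/2 - 16)² = (-3/2)² = 9/4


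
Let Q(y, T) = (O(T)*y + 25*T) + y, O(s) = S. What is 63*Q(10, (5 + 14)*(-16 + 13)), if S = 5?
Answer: -85995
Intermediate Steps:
O(s) = 5
Q(y, T) = 6*y + 25*T (Q(y, T) = (5*y + 25*T) + y = 6*y + 25*T)
63*Q(10, (5 + 14)*(-16 + 13)) = 63*(6*10 + 25*((5 + 14)*(-16 + 13))) = 63*(60 + 25*(19*(-3))) = 63*(60 + 25*(-57)) = 63*(60 - 1425) = 63*(-1365) = -85995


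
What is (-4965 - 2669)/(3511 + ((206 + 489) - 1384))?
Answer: -3817/1411 ≈ -2.7052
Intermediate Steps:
(-4965 - 2669)/(3511 + ((206 + 489) - 1384)) = -7634/(3511 + (695 - 1384)) = -7634/(3511 - 689) = -7634/2822 = -7634*1/2822 = -3817/1411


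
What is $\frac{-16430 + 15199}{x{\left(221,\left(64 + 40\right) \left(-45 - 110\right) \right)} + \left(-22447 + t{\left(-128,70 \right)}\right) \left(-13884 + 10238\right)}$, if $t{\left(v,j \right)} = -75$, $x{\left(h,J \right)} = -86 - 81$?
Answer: $- \frac{1231}{82115045} \approx -1.4991 \cdot 10^{-5}$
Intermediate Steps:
$x{\left(h,J \right)} = -167$
$\frac{-16430 + 15199}{x{\left(221,\left(64 + 40\right) \left(-45 - 110\right) \right)} + \left(-22447 + t{\left(-128,70 \right)}\right) \left(-13884 + 10238\right)} = \frac{-16430 + 15199}{-167 + \left(-22447 - 75\right) \left(-13884 + 10238\right)} = - \frac{1231}{-167 - -82115212} = - \frac{1231}{-167 + 82115212} = - \frac{1231}{82115045}$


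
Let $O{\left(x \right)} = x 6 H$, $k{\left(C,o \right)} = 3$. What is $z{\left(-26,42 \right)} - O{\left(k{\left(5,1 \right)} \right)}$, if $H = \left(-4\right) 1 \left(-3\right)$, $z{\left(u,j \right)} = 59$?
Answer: $-157$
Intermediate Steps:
$H = 12$ ($H = \left(-4\right) \left(-3\right) = 12$)
$O{\left(x \right)} = 72 x$ ($O{\left(x \right)} = x 6 \cdot 12 = 6 x 12 = 72 x$)
$z{\left(-26,42 \right)} - O{\left(k{\left(5,1 \right)} \right)} = 59 - 72 \cdot 3 = 59 - 216 = -157$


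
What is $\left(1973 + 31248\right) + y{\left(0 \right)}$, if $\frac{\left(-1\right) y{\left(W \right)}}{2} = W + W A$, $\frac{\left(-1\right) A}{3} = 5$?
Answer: $33221$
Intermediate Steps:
$A = -15$ ($A = \left(-3\right) 5 = -15$)
$y{\left(W \right)} = 28 W$ ($y{\left(W \right)} = - 2 \left(W + W \left(-15\right)\right) = - 2 \left(W - 15 W\right) = - 2 \left(- 14 W\right) = 28 W$)
$\left(1973 + 31248\right) + y{\left(0 \right)} = \left(1973 + 31248\right) + 28 \cdot 0 = 33221 + 0 = 33221$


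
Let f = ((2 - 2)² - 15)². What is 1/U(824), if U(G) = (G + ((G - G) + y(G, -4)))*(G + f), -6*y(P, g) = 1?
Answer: 6/5185207 ≈ 1.1571e-6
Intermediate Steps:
y(P, g) = -⅙ (y(P, g) = -⅙*1 = -⅙)
f = 225 (f = (0² - 15)² = (0 - 15)² = (-15)² = 225)
U(G) = (225 + G)*(-⅙ + G) (U(G) = (G + ((G - G) - ⅙))*(G + 225) = (G + (0 - ⅙))*(225 + G) = (G - ⅙)*(225 + G) = (-⅙ + G)*(225 + G) = (225 + G)*(-⅙ + G))
1/U(824) = 1/(-75/2 + 824² + (1349/6)*824) = 1/(-75/2 + 678976 + 555788/3) = 1/(5185207/6) = 6/5185207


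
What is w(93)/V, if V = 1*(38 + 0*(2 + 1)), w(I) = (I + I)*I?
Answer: 8649/19 ≈ 455.21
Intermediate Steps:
w(I) = 2*I**2 (w(I) = (2*I)*I = 2*I**2)
V = 38 (V = 1*(38 + 0*3) = 1*(38 + 0) = 1*38 = 38)
w(93)/V = (2*93**2)/38 = (2*8649)*(1/38) = 17298*(1/38) = 8649/19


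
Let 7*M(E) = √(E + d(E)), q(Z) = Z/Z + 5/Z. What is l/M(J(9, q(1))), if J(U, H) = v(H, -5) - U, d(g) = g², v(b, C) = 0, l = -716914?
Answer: -2509199*√2/6 ≈ -5.9142e+5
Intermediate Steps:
q(Z) = 1 + 5/Z
J(U, H) = -U (J(U, H) = 0 - U = -U)
M(E) = √(E + E²)/7
l/M(J(9, q(1))) = -716914*7*√2/12 = -2509199*√2/6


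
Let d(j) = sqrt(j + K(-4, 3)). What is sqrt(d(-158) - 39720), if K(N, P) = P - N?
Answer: sqrt(-39720 + I*sqrt(151)) ≈ 0.031 + 199.3*I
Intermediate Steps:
d(j) = sqrt(7 + j) (d(j) = sqrt(j + (3 - 1*(-4))) = sqrt(j + (3 + 4)) = sqrt(j + 7) = sqrt(7 + j))
sqrt(d(-158) - 39720) = sqrt(sqrt(7 - 158) - 39720) = sqrt(sqrt(-151) - 39720) = sqrt(I*sqrt(151) - 39720) = sqrt(-39720 + I*sqrt(151))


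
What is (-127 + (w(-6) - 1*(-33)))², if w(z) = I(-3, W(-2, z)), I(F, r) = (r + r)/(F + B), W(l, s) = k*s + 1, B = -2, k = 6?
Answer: 6400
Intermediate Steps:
W(l, s) = 1 + 6*s (W(l, s) = 6*s + 1 = 1 + 6*s)
I(F, r) = 2*r/(-2 + F) (I(F, r) = (r + r)/(F - 2) = (2*r)/(-2 + F) = 2*r/(-2 + F))
w(z) = -⅖ - 12*z/5 (w(z) = 2*(1 + 6*z)/(-2 - 3) = 2*(1 + 6*z)/(-5) = 2*(1 + 6*z)*(-⅕) = -⅖ - 12*z/5)
(-127 + (w(-6) - 1*(-33)))² = (-127 + ((-⅖ - 12/5*(-6)) - 1*(-33)))² = (-127 + ((-⅖ + 72/5) + 33))² = (-127 + (14 + 33))² = (-127 + 47)² = (-80)² = 6400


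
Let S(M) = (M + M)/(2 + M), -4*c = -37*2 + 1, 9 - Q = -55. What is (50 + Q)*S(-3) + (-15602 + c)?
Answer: -59599/4 ≈ -14900.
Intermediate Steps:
Q = 64 (Q = 9 - 1*(-55) = 9 + 55 = 64)
c = 73/4 (c = -(-37*2 + 1)/4 = -(-74 + 1)/4 = -1/4*(-73) = 73/4 ≈ 18.250)
S(M) = 2*M/(2 + M) (S(M) = (2*M)/(2 + M) = 2*M/(2 + M))
(50 + Q)*S(-3) + (-15602 + c) = (50 + 64)*(2*(-3)/(2 - 3)) + (-15602 + 73/4) = 114*(2*(-3)/(-1)) - 62335/4 = 114*(2*(-3)*(-1)) - 62335/4 = 114*6 - 62335/4 = 684 - 62335/4 = -59599/4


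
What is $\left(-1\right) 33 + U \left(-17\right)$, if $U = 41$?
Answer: $-730$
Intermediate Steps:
$\left(-1\right) 33 + U \left(-17\right) = \left(-1\right) 33 + 41 \left(-17\right) = -33 - 697 = -730$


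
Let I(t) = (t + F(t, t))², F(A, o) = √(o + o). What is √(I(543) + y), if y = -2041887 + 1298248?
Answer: √(-743639 + (543 + √1086)²) ≈ 641.81*I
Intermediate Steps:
F(A, o) = √2*√o (F(A, o) = √(2*o) = √2*√o)
I(t) = (t + √2*√t)²
y = -743639
√(I(543) + y) = √((543 + √2*√543)² - 743639) = √((543 + √1086)² - 743639) = √(-743639 + (543 + √1086)²)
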